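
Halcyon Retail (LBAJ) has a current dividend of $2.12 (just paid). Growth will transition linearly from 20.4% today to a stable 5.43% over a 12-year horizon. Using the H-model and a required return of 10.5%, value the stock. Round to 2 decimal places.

H-model: P₀ = D₀[(1+g_L) + H(g_S−g_L)]/(r−g_L), with H = 12/2 = 6.
P₀ = 2.12 × [(1+0.0543) + 6×(0.204−0.0543)] / (0.105−0.0543)
   = 2.12 × 1.9525 / 0.0507 = 81.6430

$81.64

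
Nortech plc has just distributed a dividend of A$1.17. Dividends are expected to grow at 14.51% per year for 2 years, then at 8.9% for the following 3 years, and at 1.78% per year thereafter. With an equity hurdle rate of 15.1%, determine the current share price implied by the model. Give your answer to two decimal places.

A$12.93

Three-stage DDM. Project D₁…D_5; terminal Gordon value at t=5 with g = 0.0178; discount at r = 0.151.
D_1 = 1.3398
D_2 = 1.5342
D_3 = 1.6707
D_4 = 1.8194
D_5 = 1.9813
TV_5 = 2.0166/(0.151−0.0178) = 15.1396
P₀ = Σ Dₜ/(1+r)ᵗ + TV_5/(1+r)^5 = 12.9296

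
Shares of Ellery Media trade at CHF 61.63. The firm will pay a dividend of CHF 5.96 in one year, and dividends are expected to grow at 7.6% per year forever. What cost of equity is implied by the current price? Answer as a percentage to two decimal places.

17.27%

Rearranging the constant-growth DDM: r = D₁/P₀ + g.
r = 5.9600 / 61.63 + 0.076 = 0.09671 + 0.076 = 0.17271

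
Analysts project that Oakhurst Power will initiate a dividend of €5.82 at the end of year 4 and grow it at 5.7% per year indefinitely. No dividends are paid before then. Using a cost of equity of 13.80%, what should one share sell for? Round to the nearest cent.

Deferred-dividend DDM. At t=3 the remaining stream is a growing perpetuity with first payment D_4 = 5.82.
V_3 = D_4/(r−g) = 5.82/(0.138−0.057) = 71.8519
P₀ = V_3/(1+r)^3 = 71.8519/(1+0.138)^3 = 48.7541

€48.75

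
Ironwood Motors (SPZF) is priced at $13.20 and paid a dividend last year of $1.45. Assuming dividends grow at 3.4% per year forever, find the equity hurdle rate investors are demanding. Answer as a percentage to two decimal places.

Rearranging the constant-growth DDM: r = D₁/P₀ + g.
D₁ = 1.45 × (1 + 0.034) = 1.4993.
r = 1.4993 / 13.20 + 0.034 = 0.11358 + 0.034 = 0.14758

14.76%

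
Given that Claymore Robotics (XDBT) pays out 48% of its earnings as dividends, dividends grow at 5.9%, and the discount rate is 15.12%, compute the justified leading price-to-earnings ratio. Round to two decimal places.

Justified leading P/E = b/(r−g) = 0.48/(0.1512−0.059) = 5.2061

5.21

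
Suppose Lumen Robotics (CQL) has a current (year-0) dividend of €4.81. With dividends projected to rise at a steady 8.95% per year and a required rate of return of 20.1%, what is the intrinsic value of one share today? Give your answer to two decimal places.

Gordon growth model: P₀ = D₁/(r − g). D₁ = 4.81 × (1 + 0.0895) = 5.2405.
P₀ = 5.2405 / (0.201 − 0.0895) = 5.2405 / 0.1115 = 47.0000

€47.00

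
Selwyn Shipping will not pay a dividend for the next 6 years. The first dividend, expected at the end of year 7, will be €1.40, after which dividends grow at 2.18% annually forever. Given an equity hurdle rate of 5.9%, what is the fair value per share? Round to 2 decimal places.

Deferred-dividend DDM. At t=6 the remaining stream is a growing perpetuity with first payment D_7 = 1.40.
V_6 = D_7/(r−g) = 1.40/(0.059−0.0218) = 37.6344
P₀ = V_6/(1+r)^6 = 37.6344/(1+0.059)^6 = 26.6814

€26.68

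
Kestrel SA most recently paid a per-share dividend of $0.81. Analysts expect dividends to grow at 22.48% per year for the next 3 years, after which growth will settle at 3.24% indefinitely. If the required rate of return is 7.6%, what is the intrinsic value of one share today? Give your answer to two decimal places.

Two-stage DDM. Project D₁…D_3 at 0.2248, terminal growth 0.0324, discount at r = 0.076.
D_1 = 0.9921
D_2 = 1.2151
D_3 = 1.4883
Terminal value at t=3: TV = D_4/(r−g) = 1.5365/(0.076−0.0324) = 35.2405
P₀ = 0.9921/(1+0.076)^1 + 1.2151/(1+0.076)^2 + 1.4883/(1+0.076)^3 + 35.2405/(1+0.076)^3 = 31.4544

$31.45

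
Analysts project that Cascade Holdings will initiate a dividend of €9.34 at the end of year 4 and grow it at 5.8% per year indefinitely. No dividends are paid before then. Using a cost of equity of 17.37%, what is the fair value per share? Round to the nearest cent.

Deferred-dividend DDM. At t=3 the remaining stream is a growing perpetuity with first payment D_4 = 9.34.
V_3 = D_4/(r−g) = 9.34/(0.1737−0.058) = 80.7260
P₀ = V_3/(1+r)^3 = 80.7260/(1+0.1737)^3 = 49.9278

€49.93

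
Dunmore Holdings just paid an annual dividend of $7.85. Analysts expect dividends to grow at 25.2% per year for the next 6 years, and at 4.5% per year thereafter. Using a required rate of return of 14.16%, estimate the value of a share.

$213.63

Two-stage DDM. Project D₁…D_6 at 0.252, terminal growth 0.045, discount at r = 0.1416.
D_1 = 9.8282
D_2 = 12.3049
D_3 = 15.4057
D_4 = 19.2880
D_5 = 24.1486
D_6 = 30.2340
Terminal value at t=6: TV = D_7/(r−g) = 31.5945/(0.1416−0.045) = 327.0655
P₀ = 9.8282/(1+0.1416)^1 + 12.3049/(1+0.1416)^2 + 15.4057/(1+0.1416)^3 + 19.2880/(1+0.1416)^4 + 24.1486/(1+0.1416)^5 + 30.2340/(1+0.1416)^6 + 327.0655/(1+0.1416)^6 = 213.6329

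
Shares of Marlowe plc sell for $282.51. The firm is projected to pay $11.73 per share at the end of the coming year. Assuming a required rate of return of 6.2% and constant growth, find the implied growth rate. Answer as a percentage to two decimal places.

2.05%

From P₀ = D₁/(r − g), the implied growth is g = r − D₁/P₀.
g = 0.062 − 11.73/282.51 = 0.062 − 0.04152 = 0.02048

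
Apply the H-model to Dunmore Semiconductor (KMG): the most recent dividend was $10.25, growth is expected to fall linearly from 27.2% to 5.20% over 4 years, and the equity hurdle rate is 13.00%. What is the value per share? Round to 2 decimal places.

H-model: P₀ = D₀[(1+g_L) + H(g_S−g_L)]/(r−g_L), with H = 4/2 = 2.
P₀ = 10.25 × [(1+0.052) + 2×(0.272−0.052)] / (0.13−0.052)
   = 10.25 × 1.4920 / 0.078 = 196.0641

$196.06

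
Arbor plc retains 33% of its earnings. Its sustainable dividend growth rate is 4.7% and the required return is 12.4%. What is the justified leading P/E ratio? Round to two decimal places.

8.70

Payout ratio b = 1 − 0.33 = 0.67.
Justified leading P/E = b/(r−g) = 0.67/(0.124−0.047) = 8.7013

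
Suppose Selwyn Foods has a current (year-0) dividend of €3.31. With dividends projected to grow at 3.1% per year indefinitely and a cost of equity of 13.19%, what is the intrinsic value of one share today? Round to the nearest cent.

Gordon growth model: P₀ = D₁/(r − g). D₁ = 3.31 × (1 + 0.031) = 3.4126.
P₀ = 3.4126 / (0.1319 − 0.031) = 3.4126 / 0.1009 = 33.8217

€33.82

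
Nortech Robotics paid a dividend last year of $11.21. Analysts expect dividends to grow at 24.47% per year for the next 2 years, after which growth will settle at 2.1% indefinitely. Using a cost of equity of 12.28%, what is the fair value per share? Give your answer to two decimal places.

Two-stage DDM. Project D₁…D_2 at 0.2447, terminal growth 0.021, discount at r = 0.1228.
D_1 = 13.9531
D_2 = 17.3674
Terminal value at t=2: TV = D_3/(r−g) = 17.7321/(0.1228−0.021) = 174.1859
P₀ = 13.9531/(1+0.1228)^1 + 17.3674/(1+0.1228)^2 + 174.1859/(1+0.1228)^2 = 164.3715

$164.37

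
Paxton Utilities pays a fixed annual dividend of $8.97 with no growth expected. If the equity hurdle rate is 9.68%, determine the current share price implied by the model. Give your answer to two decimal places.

Zero-growth DDM (perpetuity): P₀ = D/r = 8.97 / 0.0968 = 92.6653

$92.67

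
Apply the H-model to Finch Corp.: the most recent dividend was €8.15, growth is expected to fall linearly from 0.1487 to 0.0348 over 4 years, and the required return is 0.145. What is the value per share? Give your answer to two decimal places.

H-model: P₀ = D₀[(1+g_L) + H(g_S−g_L)]/(r−g_L), with H = 4/2 = 2.
P₀ = 8.15 × [(1+0.0348) + 2×(0.1487−0.0348)] / (0.145−0.0348)
   = 8.15 × 1.2626 / 0.1102 = 93.3774

€93.38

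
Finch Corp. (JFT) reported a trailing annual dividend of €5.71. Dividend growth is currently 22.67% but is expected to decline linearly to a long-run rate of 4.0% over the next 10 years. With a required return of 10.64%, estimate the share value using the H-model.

H-model: P₀ = D₀[(1+g_L) + H(g_S−g_L)]/(r−g_L), with H = 10/2 = 5.
P₀ = 5.71 × [(1+0.04) + 5×(0.2267−0.04)] / (0.1064−0.04)
   = 5.71 × 1.9735 / 0.0664 = 169.7091

€169.71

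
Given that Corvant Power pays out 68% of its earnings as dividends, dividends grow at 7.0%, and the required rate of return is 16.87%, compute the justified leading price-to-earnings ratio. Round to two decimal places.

6.89

Justified leading P/E = b/(r−g) = 0.68/(0.1687−0.07) = 6.8896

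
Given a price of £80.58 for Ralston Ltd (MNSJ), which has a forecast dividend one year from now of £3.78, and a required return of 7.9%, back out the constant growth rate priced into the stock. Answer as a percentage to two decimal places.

3.21%

From P₀ = D₁/(r − g), the implied growth is g = r − D₁/P₀.
g = 0.079 − 3.78/80.58 = 0.079 − 0.04691 = 0.03209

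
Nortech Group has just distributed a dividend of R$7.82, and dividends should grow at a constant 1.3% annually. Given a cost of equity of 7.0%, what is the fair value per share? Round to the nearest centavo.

Gordon growth model: P₀ = D₁/(r − g). D₁ = 7.82 × (1 + 0.013) = 7.9217.
P₀ = 7.9217 / (0.07 − 0.013) = 7.9217 / 0.057 = 138.9765

R$138.98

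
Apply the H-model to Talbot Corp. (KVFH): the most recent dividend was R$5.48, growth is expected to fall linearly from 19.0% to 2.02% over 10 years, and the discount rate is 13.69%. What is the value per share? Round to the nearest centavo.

H-model: P₀ = D₀[(1+g_L) + H(g_S−g_L)]/(r−g_L), with H = 10/2 = 5.
P₀ = 5.48 × [(1+0.0202) + 5×(0.19−0.0202)] / (0.1369−0.0202)
   = 5.48 × 1.8692 / 0.1167 = 87.7739

R$87.77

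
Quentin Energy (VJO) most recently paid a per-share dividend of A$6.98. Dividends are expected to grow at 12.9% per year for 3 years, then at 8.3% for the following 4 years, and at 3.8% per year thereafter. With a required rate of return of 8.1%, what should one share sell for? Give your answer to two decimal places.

A$248.18

Three-stage DDM. Project D₁…D_7; terminal Gordon value at t=7 with g = 0.038; discount at r = 0.081.
D_1 = 7.8804
D_2 = 8.8970
D_3 = 10.0447
D_4 = 10.8784
D_5 = 11.7813
D_6 = 12.7592
D_7 = 13.8182
TV_7 = 14.3433/(0.081−0.038) = 333.5646
P₀ = Σ Dₜ/(1+r)ᵗ + TV_7/(1+r)^7 = 248.1844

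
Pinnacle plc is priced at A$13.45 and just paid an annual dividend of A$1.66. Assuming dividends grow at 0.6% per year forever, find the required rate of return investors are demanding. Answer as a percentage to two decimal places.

13.02%

Rearranging the constant-growth DDM: r = D₁/P₀ + g.
D₁ = 1.66 × (1 + 0.006) = 1.6700.
r = 1.6700 / 13.45 + 0.006 = 0.12416 + 0.006 = 0.13016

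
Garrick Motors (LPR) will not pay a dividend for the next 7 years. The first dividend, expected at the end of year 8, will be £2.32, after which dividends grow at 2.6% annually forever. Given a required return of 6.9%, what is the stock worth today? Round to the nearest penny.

£33.82

Deferred-dividend DDM. At t=7 the remaining stream is a growing perpetuity with first payment D_8 = 2.32.
V_7 = D_8/(r−g) = 2.32/(0.069−0.026) = 53.9535
P₀ = V_7/(1+r)^7 = 53.9535/(1+0.069)^7 = 33.8202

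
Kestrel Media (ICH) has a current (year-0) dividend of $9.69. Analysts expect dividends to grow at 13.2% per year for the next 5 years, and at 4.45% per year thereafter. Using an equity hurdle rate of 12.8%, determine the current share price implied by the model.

Two-stage DDM. Project D₁…D_5 at 0.132, terminal growth 0.0445, discount at r = 0.128.
D_1 = 10.9691
D_2 = 12.4170
D_3 = 14.0560
D_4 = 15.9114
D_5 = 18.0118
Terminal value at t=5: TV = D_6/(r−g) = 18.8133/(0.128−0.0445) = 225.3087
P₀ = 10.9691/(1+0.128)^1 + 12.4170/(1+0.128)^2 + 14.0560/(1+0.128)^3 + 15.9114/(1+0.128)^4 + 18.0118/(1+0.128)^5 + 225.3087/(1+0.128)^5 = 172.3444

$172.34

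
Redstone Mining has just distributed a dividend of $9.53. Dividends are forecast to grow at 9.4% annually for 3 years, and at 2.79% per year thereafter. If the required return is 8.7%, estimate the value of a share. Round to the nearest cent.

$197.93

Two-stage DDM. Project D₁…D_3 at 0.094, terminal growth 0.0279, discount at r = 0.087.
D_1 = 10.4258
D_2 = 11.4058
D_3 = 12.4780
Terminal value at t=3: TV = D_4/(r−g) = 12.8261/(0.087−0.0279) = 217.0242
P₀ = 10.4258/(1+0.087)^1 + 11.4058/(1+0.087)^2 + 12.4780/(1+0.087)^3 + 217.0242/(1+0.087)^3 = 197.9337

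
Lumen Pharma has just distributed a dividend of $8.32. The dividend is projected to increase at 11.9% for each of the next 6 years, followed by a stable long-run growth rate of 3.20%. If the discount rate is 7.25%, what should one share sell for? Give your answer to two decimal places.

Two-stage DDM. Project D₁…D_6 at 0.119, terminal growth 0.032, discount at r = 0.0725.
D_1 = 9.3101
D_2 = 10.4180
D_3 = 11.6577
D_4 = 13.0450
D_5 = 14.5973
D_6 = 16.3344
Terminal value at t=6: TV = D_7/(r−g) = 16.8571/(0.0725−0.032) = 416.2253
P₀ = 9.3101/(1+0.0725)^1 + 10.4180/(1+0.0725)^2 + 11.6577/(1+0.0725)^3 + 13.0450/(1+0.0725)^4 + 14.5973/(1+0.0725)^5 + 16.3344/(1+0.0725)^6 + 416.2253/(1+0.0725)^6 = 331.5591

$331.56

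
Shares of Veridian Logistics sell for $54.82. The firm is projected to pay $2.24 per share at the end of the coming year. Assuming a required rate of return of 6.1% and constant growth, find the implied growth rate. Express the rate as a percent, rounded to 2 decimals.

From P₀ = D₁/(r − g), the implied growth is g = r − D₁/P₀.
g = 0.061 − 2.24/54.82 = 0.061 − 0.04086 = 0.02014

2.01%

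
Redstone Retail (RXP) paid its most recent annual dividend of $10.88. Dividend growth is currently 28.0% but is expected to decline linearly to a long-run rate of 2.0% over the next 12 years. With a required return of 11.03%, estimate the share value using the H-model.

H-model: P₀ = D₀[(1+g_L) + H(g_S−g_L)]/(r−g_L), with H = 12/2 = 6.
P₀ = 10.88 × [(1+0.02) + 6×(0.28−0.02)] / (0.1103−0.02)
   = 10.88 × 2.5800 / 0.0903 = 310.8571

$310.86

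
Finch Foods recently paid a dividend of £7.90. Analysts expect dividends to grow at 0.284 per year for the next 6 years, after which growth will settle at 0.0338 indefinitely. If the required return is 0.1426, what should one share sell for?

£223.90

Two-stage DDM. Project D₁…D_6 at 0.284, terminal growth 0.0338, discount at r = 0.1426.
D_1 = 10.1436
D_2 = 13.0244
D_3 = 16.7233
D_4 = 21.4727
D_5 = 27.5710
D_6 = 35.4011
Terminal value at t=6: TV = D_7/(r−g) = 36.5977/(0.1426−0.0338) = 336.3759
P₀ = 10.1436/(1+0.1426)^1 + 13.0244/(1+0.1426)^2 + 16.7233/(1+0.1426)^3 + 21.4727/(1+0.1426)^4 + 27.5710/(1+0.1426)^5 + 35.4011/(1+0.1426)^6 + 336.3759/(1+0.1426)^6 = 223.8976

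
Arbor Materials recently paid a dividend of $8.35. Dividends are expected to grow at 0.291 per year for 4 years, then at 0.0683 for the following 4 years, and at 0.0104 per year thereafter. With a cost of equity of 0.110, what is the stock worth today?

Three-stage DDM. Project D₁…D_8; terminal Gordon value at t=8 with g = 0.0104; discount at r = 0.11.
D_1 = 10.7798
D_2 = 13.9168
D_3 = 17.9666
D_4 = 23.1948
D_5 = 24.7791
D_6 = 26.4715
D_7 = 28.2795
D_8 = 30.2109
TV_8 = 30.5251/(0.11−0.0104) = 306.4773
P₀ = Σ Dₜ/(1+r)ᵗ + TV_8/(1+r)^8 = 237.9998

$238.00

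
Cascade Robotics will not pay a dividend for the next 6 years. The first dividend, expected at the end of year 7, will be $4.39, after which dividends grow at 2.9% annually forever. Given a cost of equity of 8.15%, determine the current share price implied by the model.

Deferred-dividend DDM. At t=6 the remaining stream is a growing perpetuity with first payment D_7 = 4.39.
V_6 = D_7/(r−g) = 4.39/(0.0815−0.029) = 83.6190
P₀ = V_6/(1+r)^6 = 83.6190/(1+0.0815)^6 = 52.2572

$52.26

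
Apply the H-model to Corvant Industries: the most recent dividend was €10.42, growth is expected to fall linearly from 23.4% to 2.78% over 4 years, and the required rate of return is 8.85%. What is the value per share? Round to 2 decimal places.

€247.23

H-model: P₀ = D₀[(1+g_L) + H(g_S−g_L)]/(r−g_L), with H = 4/2 = 2.
P₀ = 10.42 × [(1+0.0278) + 2×(0.234−0.0278)] / (0.0885−0.0278)
   = 10.42 × 1.4402 / 0.0607 = 247.2304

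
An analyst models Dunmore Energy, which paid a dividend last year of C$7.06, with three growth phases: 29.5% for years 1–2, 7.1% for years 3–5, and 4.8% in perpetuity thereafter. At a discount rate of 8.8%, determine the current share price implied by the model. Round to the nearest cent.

C$297.44

Three-stage DDM. Project D₁…D_5; terminal Gordon value at t=5 with g = 0.048; discount at r = 0.088.
D_1 = 9.1427
D_2 = 11.8398
D_3 = 12.6804
D_4 = 13.5807
D_5 = 14.5450
TV_5 = 15.2431/(0.088−0.048) = 381.0781
P₀ = Σ Dₜ/(1+r)ᵗ + TV_5/(1+r)^5 = 297.4426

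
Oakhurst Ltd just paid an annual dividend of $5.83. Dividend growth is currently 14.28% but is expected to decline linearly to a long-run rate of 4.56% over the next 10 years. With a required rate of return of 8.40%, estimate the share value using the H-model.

$232.53

H-model: P₀ = D₀[(1+g_L) + H(g_S−g_L)]/(r−g_L), with H = 10/2 = 5.
P₀ = 5.83 × [(1+0.0456) + 5×(0.1428−0.0456)] / (0.084−0.0456)
   = 5.83 × 1.5316 / 0.0384 = 232.5320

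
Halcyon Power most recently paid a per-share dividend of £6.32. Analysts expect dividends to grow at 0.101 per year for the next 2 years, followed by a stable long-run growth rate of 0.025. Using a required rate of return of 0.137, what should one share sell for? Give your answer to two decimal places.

Two-stage DDM. Project D₁…D_2 at 0.101, terminal growth 0.025, discount at r = 0.137.
D_1 = 6.9583
D_2 = 7.6611
Terminal value at t=2: TV = D_3/(r−g) = 7.8526/(0.137−0.025) = 70.1128
P₀ = 6.9583/(1+0.137)^1 + 7.6611/(1+0.137)^2 + 70.1128/(1+0.137)^2 = 66.2806

£66.28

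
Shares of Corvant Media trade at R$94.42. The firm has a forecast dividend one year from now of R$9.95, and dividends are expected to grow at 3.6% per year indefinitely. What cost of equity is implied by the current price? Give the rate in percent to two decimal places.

Rearranging the constant-growth DDM: r = D₁/P₀ + g.
r = 9.9500 / 94.42 + 0.036 = 0.10538 + 0.036 = 0.14138

14.14%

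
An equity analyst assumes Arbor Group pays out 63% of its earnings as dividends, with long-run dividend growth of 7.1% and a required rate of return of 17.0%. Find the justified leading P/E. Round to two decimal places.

Justified leading P/E = b/(r−g) = 0.63/(0.17−0.071) = 6.3636

6.36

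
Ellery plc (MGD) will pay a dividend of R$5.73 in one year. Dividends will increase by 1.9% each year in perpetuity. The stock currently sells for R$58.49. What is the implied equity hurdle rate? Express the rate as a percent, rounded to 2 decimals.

Rearranging the constant-growth DDM: r = D₁/P₀ + g.
r = 5.7300 / 58.49 + 0.019 = 0.09797 + 0.019 = 0.11697

11.70%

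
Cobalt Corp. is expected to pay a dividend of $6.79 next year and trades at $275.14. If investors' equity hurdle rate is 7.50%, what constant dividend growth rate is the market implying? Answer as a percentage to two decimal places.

From P₀ = D₁/(r − g), the implied growth is g = r − D₁/P₀.
g = 0.075 − 6.79/275.14 = 0.075 − 0.02468 = 0.05032

5.03%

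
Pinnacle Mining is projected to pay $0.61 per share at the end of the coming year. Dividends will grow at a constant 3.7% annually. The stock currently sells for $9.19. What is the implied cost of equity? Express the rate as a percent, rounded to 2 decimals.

10.34%

Rearranging the constant-growth DDM: r = D₁/P₀ + g.
r = 0.6100 / 9.19 + 0.037 = 0.06638 + 0.037 = 0.10338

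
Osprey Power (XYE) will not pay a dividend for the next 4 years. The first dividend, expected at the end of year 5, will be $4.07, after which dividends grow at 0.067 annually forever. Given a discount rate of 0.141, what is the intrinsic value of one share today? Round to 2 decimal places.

Deferred-dividend DDM. At t=4 the remaining stream is a growing perpetuity with first payment D_5 = 4.07.
V_4 = D_5/(r−g) = 4.07/(0.141−0.067) = 55.0000
P₀ = V_4/(1+r)^4 = 55.0000/(1+0.141)^4 = 32.4504

$32.45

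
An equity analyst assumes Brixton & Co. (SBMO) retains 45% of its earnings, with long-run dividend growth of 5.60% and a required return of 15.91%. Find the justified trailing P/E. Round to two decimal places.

5.63

Payout ratio b = 1 − 0.45 = 0.55.
Justified trailing P/E = b(1+g)/(r−g) = 0.55×(1+0.056)/(0.1591−0.056) = 5.6334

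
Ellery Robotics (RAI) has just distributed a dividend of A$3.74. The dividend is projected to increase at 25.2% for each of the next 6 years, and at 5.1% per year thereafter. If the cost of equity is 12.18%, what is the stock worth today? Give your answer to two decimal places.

A$140.83

Two-stage DDM. Project D₁…D_6 at 0.252, terminal growth 0.051, discount at r = 0.1218.
D_1 = 4.6825
D_2 = 5.8625
D_3 = 7.3398
D_4 = 9.1894
D_5 = 11.5052
D_6 = 14.4045
Terminal value at t=6: TV = D_7/(r−g) = 15.1391/(0.1218−0.051) = 213.8292
P₀ = 4.6825/(1+0.1218)^1 + 5.8625/(1+0.1218)^2 + 7.3398/(1+0.1218)^3 + 9.1894/(1+0.1218)^4 + 11.5052/(1+0.1218)^5 + 14.4045/(1+0.1218)^6 + 213.8292/(1+0.1218)^6 = 140.8322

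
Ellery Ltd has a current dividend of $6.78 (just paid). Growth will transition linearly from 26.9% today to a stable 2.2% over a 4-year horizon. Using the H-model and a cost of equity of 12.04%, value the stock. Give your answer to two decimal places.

$104.46

H-model: P₀ = D₀[(1+g_L) + H(g_S−g_L)]/(r−g_L), with H = 4/2 = 2.
P₀ = 6.78 × [(1+0.022) + 2×(0.269−0.022)] / (0.1204−0.022)
   = 6.78 × 1.5160 / 0.0984 = 104.4561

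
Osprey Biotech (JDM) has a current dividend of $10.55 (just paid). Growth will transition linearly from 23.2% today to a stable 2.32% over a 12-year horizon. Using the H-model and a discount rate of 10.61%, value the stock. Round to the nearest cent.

$289.65

H-model: P₀ = D₀[(1+g_L) + H(g_S−g_L)]/(r−g_L), with H = 12/2 = 6.
P₀ = 10.55 × [(1+0.0232) + 6×(0.232−0.0232)] / (0.1061−0.0232)
   = 10.55 × 2.2760 / 0.0829 = 289.6478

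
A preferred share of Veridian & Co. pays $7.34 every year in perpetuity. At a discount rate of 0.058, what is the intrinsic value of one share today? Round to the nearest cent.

$126.55

Zero-growth DDM (perpetuity): P₀ = D/r = 7.34 / 0.058 = 126.5517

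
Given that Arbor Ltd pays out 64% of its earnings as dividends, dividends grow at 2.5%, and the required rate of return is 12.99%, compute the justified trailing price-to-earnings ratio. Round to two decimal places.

Justified trailing P/E = b(1+g)/(r−g) = 0.64×(1+0.025)/(0.1299−0.025) = 6.2536

6.25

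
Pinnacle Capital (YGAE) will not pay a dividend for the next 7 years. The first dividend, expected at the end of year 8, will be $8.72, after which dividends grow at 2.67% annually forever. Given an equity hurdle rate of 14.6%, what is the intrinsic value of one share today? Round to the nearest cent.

$28.16

Deferred-dividend DDM. At t=7 the remaining stream is a growing perpetuity with first payment D_8 = 8.72.
V_7 = D_8/(r−g) = 8.72/(0.146−0.0267) = 73.0930
P₀ = V_7/(1+r)^7 = 73.0930/(1+0.146)^7 = 28.1568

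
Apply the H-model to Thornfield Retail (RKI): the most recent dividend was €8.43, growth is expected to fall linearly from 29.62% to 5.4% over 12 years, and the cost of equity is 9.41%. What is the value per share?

H-model: P₀ = D₀[(1+g_L) + H(g_S−g_L)]/(r−g_L), with H = 12/2 = 6.
P₀ = 8.43 × [(1+0.054) + 6×(0.2962−0.054)] / (0.0941−0.054)
   = 8.43 × 2.5072 / 0.0401 = 527.0747

€527.07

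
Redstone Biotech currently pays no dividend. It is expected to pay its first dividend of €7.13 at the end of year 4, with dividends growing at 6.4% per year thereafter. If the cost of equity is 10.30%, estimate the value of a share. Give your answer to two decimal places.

Deferred-dividend DDM. At t=3 the remaining stream is a growing perpetuity with first payment D_4 = 7.13.
V_3 = D_4/(r−g) = 7.13/(0.103−0.064) = 182.8205
P₀ = V_3/(1+r)^3 = 182.8205/(1+0.103)^3 = 136.2380

€136.24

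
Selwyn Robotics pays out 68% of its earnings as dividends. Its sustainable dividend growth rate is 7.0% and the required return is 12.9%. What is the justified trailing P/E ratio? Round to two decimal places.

12.33

Justified trailing P/E = b(1+g)/(r−g) = 0.68×(1+0.07)/(0.129−0.07) = 12.3322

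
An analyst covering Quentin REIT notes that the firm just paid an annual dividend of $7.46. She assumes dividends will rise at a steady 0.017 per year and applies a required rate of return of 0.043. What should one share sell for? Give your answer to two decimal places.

Gordon growth model: P₀ = D₁/(r − g). D₁ = 7.46 × (1 + 0.017) = 7.5868.
P₀ = 7.5868 / (0.043 − 0.017) = 7.5868 / 0.026 = 291.8008

$291.80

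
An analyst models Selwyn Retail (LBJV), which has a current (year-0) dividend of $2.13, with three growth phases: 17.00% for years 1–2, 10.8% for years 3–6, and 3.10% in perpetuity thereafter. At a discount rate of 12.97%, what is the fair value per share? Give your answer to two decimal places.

Three-stage DDM. Project D₁…D_6; terminal Gordon value at t=6 with g = 0.031; discount at r = 0.1297.
D_1 = 2.4921
D_2 = 2.9158
D_3 = 3.2307
D_4 = 3.5796
D_5 = 3.9662
D_6 = 4.3945
TV_6 = 4.5307/(0.1297−0.031) = 45.9041
P₀ = Σ Dₜ/(1+r)ᵗ + TV_6/(1+r)^6 = 35.2826

$35.28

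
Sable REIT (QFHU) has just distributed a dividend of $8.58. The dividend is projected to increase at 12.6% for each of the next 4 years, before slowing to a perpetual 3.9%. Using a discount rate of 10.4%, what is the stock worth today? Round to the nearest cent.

Two-stage DDM. Project D₁…D_4 at 0.126, terminal growth 0.039, discount at r = 0.104.
D_1 = 9.6611
D_2 = 10.8784
D_3 = 12.2491
D_4 = 13.7924
Terminal value at t=4: TV = D_5/(r−g) = 14.3303/(0.104−0.039) = 220.4667
P₀ = 9.6611/(1+0.104)^1 + 10.8784/(1+0.104)^2 + 12.2491/(1+0.104)^3 + 13.7924/(1+0.104)^4 + 220.4667/(1+0.104)^4 = 184.4754

$184.48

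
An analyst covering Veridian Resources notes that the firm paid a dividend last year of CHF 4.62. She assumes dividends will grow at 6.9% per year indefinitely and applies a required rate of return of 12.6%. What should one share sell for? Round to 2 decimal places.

Gordon growth model: P₀ = D₁/(r − g). D₁ = 4.62 × (1 + 0.069) = 4.9388.
P₀ = 4.9388 / (0.126 − 0.069) = 4.9388 / 0.057 = 86.6453

CHF 86.65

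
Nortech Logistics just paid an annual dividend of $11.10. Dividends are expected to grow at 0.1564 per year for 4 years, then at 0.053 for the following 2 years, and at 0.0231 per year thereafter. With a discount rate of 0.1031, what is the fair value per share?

Three-stage DDM. Project D₁…D_6; terminal Gordon value at t=6 with g = 0.0231; discount at r = 0.1031.
D_1 = 12.8360
D_2 = 14.8436
D_3 = 17.1651
D_4 = 19.8498
D_5 = 20.9018
D_6 = 22.0096
TV_6 = 22.5180/(0.1031−0.0231) = 281.4752
P₀ = Σ Dₜ/(1+r)ᵗ + TV_6/(1+r)^6 = 231.2668

$231.27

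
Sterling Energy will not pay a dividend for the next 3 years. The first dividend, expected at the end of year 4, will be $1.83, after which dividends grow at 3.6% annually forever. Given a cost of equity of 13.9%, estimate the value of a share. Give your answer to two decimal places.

Deferred-dividend DDM. At t=3 the remaining stream is a growing perpetuity with first payment D_4 = 1.83.
V_3 = D_4/(r−g) = 1.83/(0.139−0.036) = 17.7670
P₀ = V_3/(1+r)^3 = 17.7670/(1+0.139)^3 = 12.0238

$12.02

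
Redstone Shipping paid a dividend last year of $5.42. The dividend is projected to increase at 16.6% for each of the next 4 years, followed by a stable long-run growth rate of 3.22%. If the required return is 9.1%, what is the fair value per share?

$149.80

Two-stage DDM. Project D₁…D_4 at 0.166, terminal growth 0.0322, discount at r = 0.091.
D_1 = 6.3197
D_2 = 7.3688
D_3 = 8.5920
D_4 = 10.0183
Terminal value at t=4: TV = D_5/(r−g) = 10.3409/(0.091−0.0322) = 175.8652
P₀ = 6.3197/(1+0.091)^1 + 7.3688/(1+0.091)^2 + 8.5920/(1+0.091)^3 + 10.0183/(1+0.091)^4 + 175.8652/(1+0.091)^4 = 149.8022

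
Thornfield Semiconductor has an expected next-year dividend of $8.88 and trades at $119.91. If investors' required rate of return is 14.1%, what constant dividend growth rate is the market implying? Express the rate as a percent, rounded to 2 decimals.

From P₀ = D₁/(r − g), the implied growth is g = r − D₁/P₀.
g = 0.141 − 8.88/119.91 = 0.141 − 0.07406 = 0.06694

6.69%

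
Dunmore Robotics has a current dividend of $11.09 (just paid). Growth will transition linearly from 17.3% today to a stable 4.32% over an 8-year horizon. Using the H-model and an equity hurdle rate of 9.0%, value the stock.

$370.24

H-model: P₀ = D₀[(1+g_L) + H(g_S−g_L)]/(r−g_L), with H = 8/2 = 4.
P₀ = 11.09 × [(1+0.0432) + 4×(0.173−0.0432)] / (0.09−0.0432)
   = 11.09 × 1.5624 / 0.0468 = 370.2354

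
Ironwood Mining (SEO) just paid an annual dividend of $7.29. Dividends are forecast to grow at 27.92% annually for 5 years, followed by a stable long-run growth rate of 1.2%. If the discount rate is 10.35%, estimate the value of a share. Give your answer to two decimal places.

Two-stage DDM. Project D₁…D_5 at 0.2792, terminal growth 0.012, discount at r = 0.1035.
D_1 = 9.3254
D_2 = 11.9290
D_3 = 15.2596
D_4 = 19.5201
D_5 = 24.9701
Terminal value at t=5: TV = D_6/(r−g) = 25.2697/(0.1035−0.012) = 276.1717
P₀ = 9.3254/(1+0.1035)^1 + 11.9290/(1+0.1035)^2 + 15.2596/(1+0.1035)^3 + 19.5201/(1+0.1035)^4 + 24.9701/(1+0.1035)^5 + 276.1717/(1+0.1035)^5 = 226.8059

$226.81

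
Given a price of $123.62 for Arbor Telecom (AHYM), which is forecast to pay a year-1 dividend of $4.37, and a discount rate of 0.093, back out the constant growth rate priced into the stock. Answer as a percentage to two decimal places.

5.76%

From P₀ = D₁/(r − g), the implied growth is g = r − D₁/P₀.
g = 0.093 − 4.37/123.62 = 0.093 − 0.03535 = 0.05765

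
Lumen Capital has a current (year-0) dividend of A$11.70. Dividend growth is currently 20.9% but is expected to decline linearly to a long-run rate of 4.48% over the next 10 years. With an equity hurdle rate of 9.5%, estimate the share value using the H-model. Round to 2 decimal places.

H-model: P₀ = D₀[(1+g_L) + H(g_S−g_L)]/(r−g_L), with H = 10/2 = 5.
P₀ = 11.70 × [(1+0.0448) + 5×(0.209−0.0448)] / (0.095−0.0448)
   = 11.70 × 1.8658 / 0.0502 = 434.8578

A$434.86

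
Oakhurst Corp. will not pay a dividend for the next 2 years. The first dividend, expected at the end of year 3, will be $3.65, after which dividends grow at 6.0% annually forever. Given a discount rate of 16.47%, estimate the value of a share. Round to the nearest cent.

Deferred-dividend DDM. At t=2 the remaining stream is a growing perpetuity with first payment D_3 = 3.65.
V_2 = D_3/(r−g) = 3.65/(0.1647−0.06) = 34.8615
P₀ = V_2/(1+r)^2 = 34.8615/(1+0.1647)^2 = 25.6991

$25.70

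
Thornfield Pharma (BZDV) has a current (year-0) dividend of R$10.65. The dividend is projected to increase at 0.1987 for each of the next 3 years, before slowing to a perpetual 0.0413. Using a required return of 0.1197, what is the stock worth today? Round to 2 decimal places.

Two-stage DDM. Project D₁…D_3 at 0.1987, terminal growth 0.0413, discount at r = 0.1197.
D_1 = 12.7662
D_2 = 15.3028
D_3 = 18.3435
Terminal value at t=3: TV = D_4/(r−g) = 19.1010/(0.1197−0.0413) = 243.6357
P₀ = 12.7662/(1+0.1197)^1 + 15.3028/(1+0.1197)^2 + 18.3435/(1+0.1197)^3 + 243.6357/(1+0.1197)^3 = 210.2287

R$210.23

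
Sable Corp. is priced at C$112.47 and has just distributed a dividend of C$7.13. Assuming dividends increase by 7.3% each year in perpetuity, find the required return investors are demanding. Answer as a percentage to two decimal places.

14.10%

Rearranging the constant-growth DDM: r = D₁/P₀ + g.
D₁ = 7.13 × (1 + 0.073) = 7.6505.
r = 7.6505 / 112.47 + 0.073 = 0.06802 + 0.073 = 0.14102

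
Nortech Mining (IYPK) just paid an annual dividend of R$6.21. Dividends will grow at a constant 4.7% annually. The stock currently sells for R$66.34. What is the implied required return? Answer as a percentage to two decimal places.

14.50%

Rearranging the constant-growth DDM: r = D₁/P₀ + g.
D₁ = 6.21 × (1 + 0.047) = 6.5019.
r = 6.5019 / 66.34 + 0.047 = 0.09801 + 0.047 = 0.14501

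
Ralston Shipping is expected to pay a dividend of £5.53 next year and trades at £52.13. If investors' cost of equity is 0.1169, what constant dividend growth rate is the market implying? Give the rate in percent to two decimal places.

1.08%

From P₀ = D₁/(r − g), the implied growth is g = r − D₁/P₀.
g = 0.1169 − 5.53/52.13 = 0.1169 − 0.10608 = 0.01082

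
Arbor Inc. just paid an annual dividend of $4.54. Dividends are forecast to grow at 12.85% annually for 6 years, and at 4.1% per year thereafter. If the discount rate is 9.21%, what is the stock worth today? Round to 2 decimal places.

$143.20

Two-stage DDM. Project D₁…D_6 at 0.1285, terminal growth 0.041, discount at r = 0.0921.
D_1 = 5.1234
D_2 = 5.7817
D_3 = 6.5247
D_4 = 7.3631
D_5 = 8.3093
D_6 = 9.3770
Terminal value at t=6: TV = D_7/(r−g) = 9.7615/(0.0921−0.041) = 191.0271
P₀ = 5.1234/(1+0.0921)^1 + 5.7817/(1+0.0921)^2 + 6.5247/(1+0.0921)^3 + 7.3631/(1+0.0921)^4 + 8.3093/(1+0.0921)^5 + 9.3770/(1+0.0921)^6 + 191.0271/(1+0.0921)^6 = 143.1956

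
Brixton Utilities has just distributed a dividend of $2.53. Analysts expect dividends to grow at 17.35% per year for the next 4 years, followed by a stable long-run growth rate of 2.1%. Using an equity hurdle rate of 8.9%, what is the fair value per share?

Two-stage DDM. Project D₁…D_4 at 0.1735, terminal growth 0.021, discount at r = 0.089.
D_1 = 2.9690
D_2 = 3.4841
D_3 = 4.0886
D_4 = 4.7979
Terminal value at t=4: TV = D_5/(r−g) = 4.8987/(0.089−0.021) = 72.0393
P₀ = 2.9690/(1+0.089)^1 + 3.4841/(1+0.089)^2 + 4.0886/(1+0.089)^3 + 4.7979/(1+0.089)^4 + 72.0393/(1+0.089)^4 = 63.4637

$63.46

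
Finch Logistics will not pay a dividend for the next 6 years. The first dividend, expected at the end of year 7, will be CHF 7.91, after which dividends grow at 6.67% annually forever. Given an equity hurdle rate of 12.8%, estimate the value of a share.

CHF 62.64

Deferred-dividend DDM. At t=6 the remaining stream is a growing perpetuity with first payment D_7 = 7.91.
V_6 = D_7/(r−g) = 7.91/(0.128−0.0667) = 129.0375
P₀ = V_6/(1+r)^6 = 129.0375/(1+0.128)^6 = 62.6414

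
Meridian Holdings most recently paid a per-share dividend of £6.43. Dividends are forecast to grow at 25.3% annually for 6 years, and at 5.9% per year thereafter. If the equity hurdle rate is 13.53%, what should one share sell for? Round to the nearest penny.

Two-stage DDM. Project D₁…D_6 at 0.253, terminal growth 0.059, discount at r = 0.1353.
D_1 = 8.0568
D_2 = 10.0952
D_3 = 12.6492
D_4 = 15.8495
D_5 = 19.8594
D_6 = 24.8838
Terminal value at t=6: TV = D_7/(r−g) = 26.3520/(0.1353−0.059) = 345.3733
P₀ = 8.0568/(1+0.1353)^1 + 10.0952/(1+0.1353)^2 + 12.6492/(1+0.1353)^3 + 15.8495/(1+0.1353)^4 + 19.8594/(1+0.1353)^5 + 24.8838/(1+0.1353)^6 + 345.3733/(1+0.1353)^6 = 216.5613

£216.56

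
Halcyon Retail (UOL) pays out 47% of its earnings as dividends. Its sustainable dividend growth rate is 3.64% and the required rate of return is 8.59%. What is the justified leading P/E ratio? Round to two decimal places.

Justified leading P/E = b/(r−g) = 0.47/(0.0859−0.0364) = 9.4949

9.49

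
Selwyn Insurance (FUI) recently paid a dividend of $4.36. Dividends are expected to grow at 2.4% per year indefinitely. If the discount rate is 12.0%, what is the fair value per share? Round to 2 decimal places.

$46.51

Gordon growth model: P₀ = D₁/(r − g). D₁ = 4.36 × (1 + 0.024) = 4.4646.
P₀ = 4.4646 / (0.12 − 0.024) = 4.4646 / 0.096 = 46.5067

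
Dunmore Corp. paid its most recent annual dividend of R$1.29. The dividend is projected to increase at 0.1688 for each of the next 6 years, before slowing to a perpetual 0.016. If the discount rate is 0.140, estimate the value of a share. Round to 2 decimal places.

R$20.73

Two-stage DDM. Project D₁…D_6 at 0.1688, terminal growth 0.016, discount at r = 0.14.
D_1 = 1.5078
D_2 = 1.7623
D_3 = 2.0597
D_4 = 2.4074
D_5 = 2.8138
D_6 = 3.2888
Terminal value at t=6: TV = D_7/(r−g) = 3.3414/(0.14−0.016) = 26.9465
P₀ = 1.5078/(1+0.14)^1 + 1.7623/(1+0.14)^2 + 2.0597/(1+0.14)^3 + 2.4074/(1+0.14)^4 + 2.8138/(1+0.14)^5 + 3.2888/(1+0.14)^6 + 26.9465/(1+0.14)^6 = 20.7304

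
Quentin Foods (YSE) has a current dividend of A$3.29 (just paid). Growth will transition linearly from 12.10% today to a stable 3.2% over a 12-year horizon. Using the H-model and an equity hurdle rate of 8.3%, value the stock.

A$101.02

H-model: P₀ = D₀[(1+g_L) + H(g_S−g_L)]/(r−g_L), with H = 12/2 = 6.
P₀ = 3.29 × [(1+0.032) + 6×(0.121−0.032)] / (0.083−0.032)
   = 3.29 × 1.5660 / 0.051 = 101.0224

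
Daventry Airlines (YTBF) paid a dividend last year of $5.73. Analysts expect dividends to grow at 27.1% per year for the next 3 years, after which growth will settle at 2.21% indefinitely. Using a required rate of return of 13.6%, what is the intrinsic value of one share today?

$93.62

Two-stage DDM. Project D₁…D_3 at 0.271, terminal growth 0.0221, discount at r = 0.136.
D_1 = 7.2828
D_2 = 9.2565
D_3 = 11.7650
Terminal value at t=3: TV = D_4/(r−g) = 12.0250/(0.136−0.0221) = 105.5750
P₀ = 7.2828/(1+0.136)^1 + 9.2565/(1+0.136)^2 + 11.7650/(1+0.136)^3 + 105.5750/(1+0.136)^3 = 93.6244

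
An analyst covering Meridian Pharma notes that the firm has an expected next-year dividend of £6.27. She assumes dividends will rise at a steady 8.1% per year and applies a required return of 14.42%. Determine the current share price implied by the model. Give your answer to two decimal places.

Gordon growth model: P₀ = D₁/(r − g), with D₁ = 6.27 given directly.
P₀ = 6.2700 / (0.1442 − 0.081) = 6.2700 / 0.0632 = 99.2089

£99.21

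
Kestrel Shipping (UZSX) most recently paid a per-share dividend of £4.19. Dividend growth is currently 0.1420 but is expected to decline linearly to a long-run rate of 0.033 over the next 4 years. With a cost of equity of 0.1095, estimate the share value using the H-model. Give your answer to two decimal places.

£68.52

H-model: P₀ = D₀[(1+g_L) + H(g_S−g_L)]/(r−g_L), with H = 4/2 = 2.
P₀ = 4.19 × [(1+0.033) + 2×(0.142−0.033)] / (0.1095−0.033)
   = 4.19 × 1.2510 / 0.0765 = 68.5188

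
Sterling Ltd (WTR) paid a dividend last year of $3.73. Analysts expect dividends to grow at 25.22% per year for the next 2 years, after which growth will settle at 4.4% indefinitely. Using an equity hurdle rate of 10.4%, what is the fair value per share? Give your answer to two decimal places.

Two-stage DDM. Project D₁…D_2 at 0.2522, terminal growth 0.044, discount at r = 0.104.
D_1 = 4.6707
D_2 = 5.8487
Terminal value at t=2: TV = D_3/(r−g) = 6.1060/(0.104−0.044) = 101.7667
P₀ = 4.6707/(1+0.104)^1 + 5.8487/(1+0.104)^2 + 101.7667/(1+0.104)^2 = 92.5257

$92.53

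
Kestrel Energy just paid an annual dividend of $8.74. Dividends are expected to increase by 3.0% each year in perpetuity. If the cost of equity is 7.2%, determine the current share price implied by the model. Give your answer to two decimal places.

$214.34

Gordon growth model: P₀ = D₁/(r − g). D₁ = 8.74 × (1 + 0.03) = 9.0022.
P₀ = 9.0022 / (0.072 − 0.03) = 9.0022 / 0.042 = 214.3381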